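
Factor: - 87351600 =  - 2^4 *3^1 * 5^2*7^1 * 10399^1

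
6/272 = 3/136=0.02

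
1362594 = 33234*41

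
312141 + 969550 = 1281691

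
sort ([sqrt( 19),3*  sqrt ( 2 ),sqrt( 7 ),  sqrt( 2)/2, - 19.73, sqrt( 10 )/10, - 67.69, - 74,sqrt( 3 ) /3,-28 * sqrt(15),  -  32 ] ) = [ -28*sqrt( 15 ), - 74, - 67.69,  -  32, - 19.73, sqrt(10 ) /10,sqrt(3)/3,sqrt ( 2 )/2 , sqrt(7 ), 3*sqrt ( 2 ),sqrt( 19) ] 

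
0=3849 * 0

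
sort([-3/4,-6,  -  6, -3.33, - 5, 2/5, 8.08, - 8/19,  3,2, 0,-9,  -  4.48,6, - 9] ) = [ - 9, - 9, - 6, - 6, - 5, - 4.48, - 3.33, - 3/4,  -  8/19,0, 2/5,  2,3, 6,8.08] 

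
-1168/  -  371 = 3 + 55/371=3.15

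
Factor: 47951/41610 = 2^( - 1)*3^( - 1 )*5^(  -  1 )*19^(-1)*73^ ( - 1)*47951^1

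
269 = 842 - 573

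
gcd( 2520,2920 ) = 40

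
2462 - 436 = 2026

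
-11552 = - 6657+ - 4895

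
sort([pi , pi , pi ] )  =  [ pi , pi,pi]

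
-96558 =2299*( - 42) 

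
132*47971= 6332172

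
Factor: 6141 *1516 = 9309756 = 2^2 * 3^1*23^1*89^1 * 379^1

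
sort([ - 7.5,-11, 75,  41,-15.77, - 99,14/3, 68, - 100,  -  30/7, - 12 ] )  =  [  -  100 ,  -  99, - 15.77, - 12, - 11, - 7.5,-30/7, 14/3,  41, 68,75]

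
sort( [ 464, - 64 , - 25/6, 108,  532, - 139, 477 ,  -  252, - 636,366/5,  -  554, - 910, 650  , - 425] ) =[ - 910, - 636,  -  554, - 425, - 252, - 139, - 64, - 25/6, 366/5,108, 464,477,532,  650 ]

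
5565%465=450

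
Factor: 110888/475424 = 2^( - 2 )*167^1*179^( - 1) = 167/716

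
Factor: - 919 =-919^1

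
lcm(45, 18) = 90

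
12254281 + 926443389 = 938697670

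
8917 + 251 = 9168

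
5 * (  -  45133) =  - 225665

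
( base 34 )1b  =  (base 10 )45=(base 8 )55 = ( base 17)2B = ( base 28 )1h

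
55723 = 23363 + 32360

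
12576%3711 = 1443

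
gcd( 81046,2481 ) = 827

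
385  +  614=999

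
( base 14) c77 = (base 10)2457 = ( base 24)469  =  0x999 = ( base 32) 2CP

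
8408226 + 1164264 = 9572490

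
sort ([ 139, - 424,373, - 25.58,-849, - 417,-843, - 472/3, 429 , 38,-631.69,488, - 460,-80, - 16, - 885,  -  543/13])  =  [ -885, - 849, - 843, - 631.69 ,-460, - 424,-417,  -  472/3,-80,- 543/13, - 25.58,- 16, 38, 139,373,  429,488]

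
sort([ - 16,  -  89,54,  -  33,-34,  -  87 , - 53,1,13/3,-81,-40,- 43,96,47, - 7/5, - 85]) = [  -  89,  -  87, - 85,-81, - 53, - 43, - 40, - 34,-33, - 16, - 7/5,1,13/3, 47,54,96 ]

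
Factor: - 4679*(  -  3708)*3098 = 53749469736 = 2^3*3^2*103^1*1549^1*4679^1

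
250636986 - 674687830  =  -424050844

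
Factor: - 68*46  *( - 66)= 206448 = 2^4* 3^1*11^1 * 17^1 * 23^1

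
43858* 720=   31577760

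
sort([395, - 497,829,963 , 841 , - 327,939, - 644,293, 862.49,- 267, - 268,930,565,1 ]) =[  -  644,  -  497,  -  327,  -  268, - 267, 1, 293, 395,565,829 , 841,862.49, 930, 939,963] 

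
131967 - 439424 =  -  307457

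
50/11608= 25/5804= 0.00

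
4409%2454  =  1955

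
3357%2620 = 737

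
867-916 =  - 49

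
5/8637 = 5/8637 = 0.00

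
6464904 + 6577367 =13042271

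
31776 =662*48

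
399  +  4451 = 4850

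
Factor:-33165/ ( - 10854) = 2^(-1)*3^( - 2)*5^1*11^1 = 55/18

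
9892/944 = 10 + 113/236 = 10.48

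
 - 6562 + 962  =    -  5600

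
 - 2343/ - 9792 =781/3264=0.24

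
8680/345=25 + 11/69 = 25.16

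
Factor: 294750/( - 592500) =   -  2^( - 1)*3^1*5^( - 1)*  79^ ( - 1)*131^1 = - 393/790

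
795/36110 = 159/7222 = 0.02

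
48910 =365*134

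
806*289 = 232934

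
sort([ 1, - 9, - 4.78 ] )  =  [ - 9, - 4.78, 1 ]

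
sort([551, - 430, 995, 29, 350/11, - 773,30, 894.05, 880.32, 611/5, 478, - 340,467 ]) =[ - 773, - 430,-340, 29,30, 350/11, 611/5, 467, 478,  551, 880.32,  894.05, 995] 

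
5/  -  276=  - 1+271/276  =  -0.02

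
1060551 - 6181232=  - 5120681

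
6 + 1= 7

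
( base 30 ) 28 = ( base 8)104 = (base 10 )68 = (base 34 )20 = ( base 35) 1x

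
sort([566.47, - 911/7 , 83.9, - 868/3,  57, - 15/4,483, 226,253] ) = [ - 868/3,-911/7, - 15/4,57,83.9, 226,253,  483, 566.47 ] 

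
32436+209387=241823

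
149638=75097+74541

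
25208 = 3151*8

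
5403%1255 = 383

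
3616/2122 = 1 + 747/1061 = 1.70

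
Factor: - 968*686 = -2^4*7^3 * 11^2 =- 664048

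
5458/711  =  7+481/711 = 7.68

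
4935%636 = 483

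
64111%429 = 190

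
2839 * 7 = 19873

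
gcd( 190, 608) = 38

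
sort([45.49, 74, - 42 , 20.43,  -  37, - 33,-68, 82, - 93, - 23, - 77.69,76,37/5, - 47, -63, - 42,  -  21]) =[ - 93, - 77.69,  -  68,-63, - 47, - 42, - 42, - 37,  -  33, - 23, - 21, 37/5, 20.43,45.49,74,76, 82]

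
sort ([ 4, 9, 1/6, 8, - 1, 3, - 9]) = [ - 9, - 1 , 1/6,3, 4,8,9]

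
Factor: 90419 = 7^1 * 12917^1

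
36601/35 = 36601/35 = 1045.74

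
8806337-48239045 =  - 39432708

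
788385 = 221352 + 567033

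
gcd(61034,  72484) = 2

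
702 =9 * 78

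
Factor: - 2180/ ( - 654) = 2^1*3^( - 1 )*5^1  =  10/3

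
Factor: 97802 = 2^1*79^1 *619^1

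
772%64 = 4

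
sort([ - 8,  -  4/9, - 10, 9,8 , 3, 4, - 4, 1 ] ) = [-10, - 8, - 4,-4/9 , 1, 3 , 4, 8, 9]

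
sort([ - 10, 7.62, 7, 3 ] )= [  -  10, 3, 7, 7.62 ]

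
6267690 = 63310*99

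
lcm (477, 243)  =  12879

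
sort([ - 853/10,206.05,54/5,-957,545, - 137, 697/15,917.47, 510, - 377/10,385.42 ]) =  [ - 957, - 137, - 853/10, - 377/10,  54/5,697/15,206.05 , 385.42,510,545,917.47 ]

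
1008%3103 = 1008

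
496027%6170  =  2427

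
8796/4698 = 1466/783 = 1.87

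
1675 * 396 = 663300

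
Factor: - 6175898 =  - 2^1*29^1*233^1*457^1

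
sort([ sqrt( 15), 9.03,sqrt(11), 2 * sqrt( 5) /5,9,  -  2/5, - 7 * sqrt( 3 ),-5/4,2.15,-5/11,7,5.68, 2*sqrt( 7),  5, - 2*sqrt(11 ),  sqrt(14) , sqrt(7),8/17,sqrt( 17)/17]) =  [ - 7*sqrt ( 3 ), - 2*sqrt( 11) , - 5/4, - 5/11, - 2/5,sqrt( 17 )/17, 8/17, 2*sqrt(5 ) /5,2.15,  sqrt( 7 ),sqrt( 11),sqrt( 14),sqrt( 15), 5,2*sqrt( 7 ), 5.68,7,  9,9.03]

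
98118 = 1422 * 69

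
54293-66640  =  - 12347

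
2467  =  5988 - 3521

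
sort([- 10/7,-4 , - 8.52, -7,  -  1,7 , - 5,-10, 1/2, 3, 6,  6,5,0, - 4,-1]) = [ - 10,-8.52,-7, - 5, - 4 ,- 4, - 10/7, - 1, - 1,0,1/2,3,5, 6,6, 7 ]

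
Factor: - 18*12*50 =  - 2^4 * 3^3*5^2 = - 10800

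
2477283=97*25539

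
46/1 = 46= 46.00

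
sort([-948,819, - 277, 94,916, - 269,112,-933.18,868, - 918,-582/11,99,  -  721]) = [-948, - 933.18 , - 918, - 721, - 277,- 269, - 582/11,94, 99, 112,819, 868, 916 ] 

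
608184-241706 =366478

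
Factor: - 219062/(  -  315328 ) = 289/416 =2^ ( - 5 )  *13^( - 1)*17^2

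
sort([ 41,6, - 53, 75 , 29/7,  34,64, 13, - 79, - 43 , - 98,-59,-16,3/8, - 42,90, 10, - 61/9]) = [- 98,  -  79, - 59, - 53, - 43, - 42, - 16, - 61/9, 3/8, 29/7,6,10, 13, 34,41,64, 75 , 90]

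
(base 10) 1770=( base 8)3352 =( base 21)406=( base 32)1NA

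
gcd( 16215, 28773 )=69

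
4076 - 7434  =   - 3358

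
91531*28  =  2562868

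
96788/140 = 24197/35 = 691.34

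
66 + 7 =73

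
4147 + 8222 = 12369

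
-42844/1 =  - 42844 = - 42844.00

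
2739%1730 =1009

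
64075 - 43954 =20121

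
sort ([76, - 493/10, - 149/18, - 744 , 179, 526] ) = [ - 744,-493/10,  -  149/18,  76,179, 526 ]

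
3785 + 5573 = 9358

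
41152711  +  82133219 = 123285930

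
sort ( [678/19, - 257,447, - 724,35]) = [-724, - 257,35  ,  678/19, 447]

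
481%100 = 81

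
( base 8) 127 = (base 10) 87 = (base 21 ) 43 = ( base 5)322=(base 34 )2j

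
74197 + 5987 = 80184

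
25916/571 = 25916/571 = 45.39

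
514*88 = 45232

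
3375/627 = 5 + 80/209=5.38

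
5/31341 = 5/31341 = 0.00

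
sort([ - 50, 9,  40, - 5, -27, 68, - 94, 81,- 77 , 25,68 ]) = [-94, - 77, - 50,-27, - 5,9,25,40,68,68, 81] 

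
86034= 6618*13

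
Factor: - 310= -2^1*5^1*31^1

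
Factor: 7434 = 2^1 * 3^2*7^1*59^1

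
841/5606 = 841/5606 =0.15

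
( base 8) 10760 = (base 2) 1000111110000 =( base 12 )27a8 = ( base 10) 4592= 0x11f0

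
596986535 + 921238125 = 1518224660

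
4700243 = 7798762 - 3098519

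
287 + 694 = 981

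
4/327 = 4/327 =0.01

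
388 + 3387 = 3775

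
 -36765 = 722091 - 758856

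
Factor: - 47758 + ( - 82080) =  - 2^1 * 64919^1=- 129838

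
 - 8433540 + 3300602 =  - 5132938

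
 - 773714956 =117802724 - 891517680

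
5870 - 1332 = 4538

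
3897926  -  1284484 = 2613442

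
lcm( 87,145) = 435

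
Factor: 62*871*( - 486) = - 2^2*3^5*13^1*31^1*67^1 = - 26244972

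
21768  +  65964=87732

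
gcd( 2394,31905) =9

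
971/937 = 971/937 = 1.04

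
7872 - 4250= 3622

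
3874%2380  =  1494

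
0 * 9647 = 0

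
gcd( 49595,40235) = 65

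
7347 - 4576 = 2771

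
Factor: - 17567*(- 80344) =2^3*11^3*83^1 *1597^1  =  1411403048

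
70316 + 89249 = 159565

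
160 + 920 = 1080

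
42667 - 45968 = -3301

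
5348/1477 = 764/211 = 3.62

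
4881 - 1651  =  3230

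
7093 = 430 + 6663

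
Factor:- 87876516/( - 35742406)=2^1*3^1 * 13^1*41^( - 1)*73^( - 1 )*853^( - 1)*80473^1 = 6276894/2553029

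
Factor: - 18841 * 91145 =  -5^1*83^1*227^1 * 18229^1 = - 1717262945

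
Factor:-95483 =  - 95483^1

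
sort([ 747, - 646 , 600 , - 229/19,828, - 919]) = [-919, - 646, - 229/19, 600 , 747, 828 ]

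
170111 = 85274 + 84837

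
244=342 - 98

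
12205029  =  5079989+7125040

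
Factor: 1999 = 1999^1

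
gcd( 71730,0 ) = 71730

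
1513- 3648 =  - 2135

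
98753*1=98753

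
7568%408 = 224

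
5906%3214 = 2692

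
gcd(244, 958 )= 2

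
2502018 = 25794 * 97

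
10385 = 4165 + 6220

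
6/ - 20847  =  -1 + 6947/6949 = - 0.00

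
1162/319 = 3 + 205/319 = 3.64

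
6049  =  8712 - 2663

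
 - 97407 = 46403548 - 46500955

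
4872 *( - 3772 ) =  - 18377184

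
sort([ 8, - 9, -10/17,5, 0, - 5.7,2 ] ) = [ - 9, - 5.7, - 10/17,0,  2,5, 8 ] 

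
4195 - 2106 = 2089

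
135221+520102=655323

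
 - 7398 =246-7644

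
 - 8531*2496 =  - 21293376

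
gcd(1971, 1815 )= 3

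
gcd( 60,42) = 6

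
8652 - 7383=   1269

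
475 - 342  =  133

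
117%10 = 7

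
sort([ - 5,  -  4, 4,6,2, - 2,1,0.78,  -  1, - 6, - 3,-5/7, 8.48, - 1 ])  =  [ -6, - 5 ,- 4, - 3,- 2, - 1,  -  1,-5/7,0.78, 1,2, 4,6, 8.48]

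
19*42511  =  807709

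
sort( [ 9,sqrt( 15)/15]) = [ sqrt(15 ) /15, 9 ]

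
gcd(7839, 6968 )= 871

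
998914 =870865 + 128049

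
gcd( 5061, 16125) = 3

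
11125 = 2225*5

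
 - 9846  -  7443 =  - 17289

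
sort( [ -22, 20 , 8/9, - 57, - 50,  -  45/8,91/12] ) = [-57, - 50, - 22,  -  45/8,8/9 , 91/12,20 ]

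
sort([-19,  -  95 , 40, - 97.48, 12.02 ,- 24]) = [-97.48,-95, - 24, - 19, 12.02,40]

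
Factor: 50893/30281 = 107^(  -  1 )*283^( - 1)*50893^1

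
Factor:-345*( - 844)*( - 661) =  - 192469980  =  - 2^2 * 3^1*5^1*23^1*211^1*661^1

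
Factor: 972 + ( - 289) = 683 = 683^1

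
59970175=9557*6275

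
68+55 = 123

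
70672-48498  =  22174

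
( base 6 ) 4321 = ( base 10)985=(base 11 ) 816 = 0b1111011001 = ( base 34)sx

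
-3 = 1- 4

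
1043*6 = 6258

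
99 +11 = 110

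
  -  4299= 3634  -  7933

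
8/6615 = 8/6615 =0.00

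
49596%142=38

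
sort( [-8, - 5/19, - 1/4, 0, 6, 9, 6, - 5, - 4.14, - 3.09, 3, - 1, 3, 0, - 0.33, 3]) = [-8, - 5, - 4.14, - 3.09,-1, - 0.33,  -  5/19, - 1/4, 0, 0, 3, 3, 3,  6 , 6,9] 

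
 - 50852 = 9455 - 60307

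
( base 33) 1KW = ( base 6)12125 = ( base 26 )2gd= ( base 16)6f5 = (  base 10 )1781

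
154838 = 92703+62135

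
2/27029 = 2/27029  =  0.00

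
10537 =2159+8378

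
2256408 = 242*9324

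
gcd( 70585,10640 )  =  95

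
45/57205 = 9/11441 = 0.00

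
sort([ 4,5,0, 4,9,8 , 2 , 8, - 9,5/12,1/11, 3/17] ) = [-9,  0, 1/11 , 3/17,  5/12, 2, 4 , 4, 5,8,8, 9]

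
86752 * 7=607264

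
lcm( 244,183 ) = 732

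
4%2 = 0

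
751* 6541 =4912291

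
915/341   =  2 + 233/341 = 2.68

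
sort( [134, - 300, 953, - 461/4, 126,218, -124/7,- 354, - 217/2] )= [ -354, - 300,-461/4, - 217/2, - 124/7, 126,134,218, 953]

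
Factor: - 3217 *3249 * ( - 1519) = 15876638127 = 3^2*7^2*19^2*31^1*3217^1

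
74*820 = 60680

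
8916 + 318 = 9234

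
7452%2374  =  330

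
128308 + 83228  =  211536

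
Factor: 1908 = 2^2*3^2*53^1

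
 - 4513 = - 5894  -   - 1381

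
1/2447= 1/2447 = 0.00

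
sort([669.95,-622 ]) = [-622,669.95 ]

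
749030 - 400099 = 348931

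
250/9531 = 250/9531 = 0.03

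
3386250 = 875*3870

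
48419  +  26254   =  74673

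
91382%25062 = 16196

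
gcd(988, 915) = 1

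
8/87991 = 8/87991 = 0.00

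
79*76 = 6004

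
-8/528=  - 1/66 = - 0.02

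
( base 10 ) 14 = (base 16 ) E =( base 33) e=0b1110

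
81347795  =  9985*8147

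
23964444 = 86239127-62274683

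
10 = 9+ 1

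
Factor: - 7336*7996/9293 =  - 58658656/9293 =-  2^5 * 7^1 * 131^1 * 1999^1*9293^(-1 ) 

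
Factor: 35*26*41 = 37310 =2^1*5^1 * 7^1 * 13^1*41^1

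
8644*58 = 501352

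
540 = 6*90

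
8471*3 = 25413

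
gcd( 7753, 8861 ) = 1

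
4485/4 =4485/4 = 1121.25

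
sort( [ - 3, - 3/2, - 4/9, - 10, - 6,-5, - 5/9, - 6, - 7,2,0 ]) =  [  -  10, - 7 ,  -  6, - 6,-5,  -  3, - 3/2, - 5/9, - 4/9,0,2] 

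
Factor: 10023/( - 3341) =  - 3 = - 3^1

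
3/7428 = 1/2476 = 0.00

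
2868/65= 2868/65 = 44.12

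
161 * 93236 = 15010996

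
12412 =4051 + 8361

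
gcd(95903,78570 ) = 1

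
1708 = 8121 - 6413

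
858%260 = 78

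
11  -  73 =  - 62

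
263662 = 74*3563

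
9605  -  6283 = 3322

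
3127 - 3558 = -431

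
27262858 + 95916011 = 123178869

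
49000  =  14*3500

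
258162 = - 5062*(-51 ) 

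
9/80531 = 9/80531 = 0.00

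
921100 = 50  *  18422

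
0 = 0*804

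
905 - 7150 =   -  6245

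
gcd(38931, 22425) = 3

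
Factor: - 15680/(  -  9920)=7^2*31^( - 1 ) = 49/31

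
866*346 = 299636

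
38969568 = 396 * 98408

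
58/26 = 2+3/13 = 2.23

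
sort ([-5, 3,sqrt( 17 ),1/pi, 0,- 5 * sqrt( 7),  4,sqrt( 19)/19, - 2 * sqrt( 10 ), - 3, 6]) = [-5* sqrt( 7), - 2 * sqrt( 10), - 5,-3 , 0,sqrt(19 )/19,1/pi,3, 4, sqrt( 17 ),6]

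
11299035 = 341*33135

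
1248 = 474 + 774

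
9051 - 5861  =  3190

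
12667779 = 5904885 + 6762894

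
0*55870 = 0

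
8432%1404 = 8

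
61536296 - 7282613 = 54253683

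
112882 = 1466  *77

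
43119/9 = 4791=4791.00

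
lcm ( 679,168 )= 16296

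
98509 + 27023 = 125532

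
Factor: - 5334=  -2^1 * 3^1*7^1 * 127^1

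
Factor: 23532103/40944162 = 3361729/5849166 = 2^(  -  1 )*3^(  -  1 )*7^1 *97^1* 4951^1*974861^( - 1 ) 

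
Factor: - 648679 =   -  19^1*34141^1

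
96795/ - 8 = - 96795/8= -12099.38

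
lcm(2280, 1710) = 6840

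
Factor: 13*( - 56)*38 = - 27664 =- 2^4 * 7^1*13^1*19^1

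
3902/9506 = 1951/4753=0.41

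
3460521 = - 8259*(-419 )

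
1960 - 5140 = -3180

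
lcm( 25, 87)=2175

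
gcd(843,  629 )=1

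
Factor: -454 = - 2^1*227^1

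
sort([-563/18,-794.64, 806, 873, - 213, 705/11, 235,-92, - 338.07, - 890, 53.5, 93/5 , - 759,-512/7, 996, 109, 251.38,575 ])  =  [ - 890,-794.64, - 759,  -  338.07,-213, - 92,-512/7,-563/18 , 93/5,53.5,705/11,  109, 235, 251.38 , 575, 806, 873, 996]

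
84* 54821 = 4604964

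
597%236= 125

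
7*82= 574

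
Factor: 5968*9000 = 53712000 = 2^7*  3^2  *5^3 * 373^1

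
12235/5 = 2447 = 2447.00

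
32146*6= 192876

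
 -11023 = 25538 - 36561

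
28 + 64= 92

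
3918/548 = 7 + 41/274  =  7.15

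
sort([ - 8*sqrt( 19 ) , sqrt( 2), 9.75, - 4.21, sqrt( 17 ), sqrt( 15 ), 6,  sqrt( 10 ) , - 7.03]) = [ - 8*sqrt(19),-7.03,  -  4.21, sqrt( 2), sqrt( 10), sqrt( 15 ), sqrt( 17),6, 9.75]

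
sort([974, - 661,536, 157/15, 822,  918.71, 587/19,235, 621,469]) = [ - 661, 157/15, 587/19,235, 469,536, 621,822,918.71, 974 ]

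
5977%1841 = 454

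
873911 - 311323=562588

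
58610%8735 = 6200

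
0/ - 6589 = 0/1 = -0.00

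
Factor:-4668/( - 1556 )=3^1 = 3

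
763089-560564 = 202525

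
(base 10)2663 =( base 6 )20155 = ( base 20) 6D3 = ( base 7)10523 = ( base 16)a67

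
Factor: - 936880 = -2^4*5^1*7^2*239^1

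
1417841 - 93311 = 1324530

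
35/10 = 3 + 1/2  =  3.50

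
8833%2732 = 637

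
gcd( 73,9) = 1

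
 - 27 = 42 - 69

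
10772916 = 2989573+7783343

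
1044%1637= 1044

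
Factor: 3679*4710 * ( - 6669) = -2^1*3^4*5^1* 13^2*19^1*157^1*283^1 = - 115561032210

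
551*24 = 13224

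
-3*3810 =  - 11430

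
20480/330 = 62 + 2/33  =  62.06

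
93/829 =93/829=   0.11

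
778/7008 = 389/3504 = 0.11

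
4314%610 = 44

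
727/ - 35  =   - 21 + 8/35 = - 20.77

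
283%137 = 9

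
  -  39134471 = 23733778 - 62868249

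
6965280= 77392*90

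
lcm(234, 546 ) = 1638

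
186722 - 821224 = -634502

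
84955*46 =3907930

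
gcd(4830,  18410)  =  70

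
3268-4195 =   -  927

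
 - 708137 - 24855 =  - 732992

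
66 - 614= -548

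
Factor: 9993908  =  2^2*1129^1*2213^1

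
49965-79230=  - 29265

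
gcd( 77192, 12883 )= 1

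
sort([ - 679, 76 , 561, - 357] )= [ - 679, - 357,76,561]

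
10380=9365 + 1015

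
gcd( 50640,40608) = 48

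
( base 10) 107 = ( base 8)153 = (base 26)43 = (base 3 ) 10222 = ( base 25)47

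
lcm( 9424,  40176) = 763344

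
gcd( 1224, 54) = 18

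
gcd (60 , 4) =4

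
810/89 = 9 + 9/89 =9.10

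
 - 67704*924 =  - 62558496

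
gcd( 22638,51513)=231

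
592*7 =4144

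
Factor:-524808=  - 2^3*3^2*37^1*197^1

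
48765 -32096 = 16669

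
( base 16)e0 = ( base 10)224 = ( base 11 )194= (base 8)340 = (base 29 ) 7L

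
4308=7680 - 3372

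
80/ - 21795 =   -  1+ 4343/4359= - 0.00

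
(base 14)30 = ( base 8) 52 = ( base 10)42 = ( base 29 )1d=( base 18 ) 26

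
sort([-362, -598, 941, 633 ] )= [ - 598,  -  362, 633, 941 ] 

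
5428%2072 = 1284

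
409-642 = -233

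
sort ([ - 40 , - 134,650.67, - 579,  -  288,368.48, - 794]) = [ - 794, - 579, - 288,-134, - 40, 368.48, 650.67]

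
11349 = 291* 39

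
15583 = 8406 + 7177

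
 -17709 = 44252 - 61961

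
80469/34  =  80469/34 = 2366.74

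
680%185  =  125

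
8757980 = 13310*658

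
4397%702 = 185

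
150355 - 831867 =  - 681512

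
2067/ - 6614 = -1+4547/6614  =  - 0.31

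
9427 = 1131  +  8296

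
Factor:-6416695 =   -  5^1*1283339^1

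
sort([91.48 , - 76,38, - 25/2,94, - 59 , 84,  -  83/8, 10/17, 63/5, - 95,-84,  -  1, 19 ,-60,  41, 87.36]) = [ - 95, - 84 , - 76, - 60, - 59, - 25/2, - 83/8, - 1,10/17,63/5, 19, 38,41, 84,87.36, 91.48, 94]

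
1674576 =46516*36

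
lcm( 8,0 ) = 0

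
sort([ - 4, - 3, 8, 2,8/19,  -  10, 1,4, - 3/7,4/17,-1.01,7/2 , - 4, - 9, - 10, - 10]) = [ - 10, - 10, - 10, - 9, - 4,  -  4, - 3,  -  1.01, - 3/7, 4/17, 8/19, 1,2, 7/2,  4 , 8] 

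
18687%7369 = 3949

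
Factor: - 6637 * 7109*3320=-156645677560 = - 2^3*5^1*83^1*6637^1*7109^1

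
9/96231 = 3/32077=0.00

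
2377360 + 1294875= 3672235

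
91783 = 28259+63524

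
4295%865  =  835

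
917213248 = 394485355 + 522727893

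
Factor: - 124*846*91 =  - 2^3*3^2*7^1*13^1*31^1*47^1 = - 9546264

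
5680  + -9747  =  -4067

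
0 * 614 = 0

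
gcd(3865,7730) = 3865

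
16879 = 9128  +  7751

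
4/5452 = 1/1363 = 0.00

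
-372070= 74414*( - 5) 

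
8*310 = 2480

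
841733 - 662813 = 178920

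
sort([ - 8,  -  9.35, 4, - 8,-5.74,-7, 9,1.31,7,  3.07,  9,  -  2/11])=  [ - 9.35, - 8,  -  8,-7,- 5.74, - 2/11, 1.31,3.07, 4  ,  7, 9, 9]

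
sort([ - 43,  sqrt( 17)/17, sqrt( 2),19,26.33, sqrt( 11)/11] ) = [ - 43,sqrt( 17) /17, sqrt( 11 ) /11,sqrt( 2 ), 19, 26.33 ] 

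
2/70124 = 1/35062=0.00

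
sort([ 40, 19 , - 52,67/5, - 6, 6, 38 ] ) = [ - 52, - 6, 6,  67/5, 19, 38,40 ]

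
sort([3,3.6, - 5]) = [ - 5, 3, 3.6 ] 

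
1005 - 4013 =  - 3008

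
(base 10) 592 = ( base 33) HV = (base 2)1001010000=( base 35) GW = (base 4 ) 21100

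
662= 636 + 26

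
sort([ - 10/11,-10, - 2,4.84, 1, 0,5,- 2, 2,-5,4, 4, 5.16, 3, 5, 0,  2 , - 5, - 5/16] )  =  [ - 10,- 5, - 5,  -  2, - 2, - 10/11, - 5/16 , 0, 0,1,2,  2 , 3,4, 4, 4.84,5,5,  5.16]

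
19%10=9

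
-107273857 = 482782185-590056042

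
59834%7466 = 106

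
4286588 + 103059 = 4389647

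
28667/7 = 28667/7 = 4095.29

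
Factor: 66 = 2^1 * 3^1*11^1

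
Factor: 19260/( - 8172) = - 5^1*107^1*227^( - 1) = -535/227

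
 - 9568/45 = -213 + 17/45 = - 212.62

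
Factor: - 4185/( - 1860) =9/4 = 2^(  -  2)*3^2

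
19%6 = 1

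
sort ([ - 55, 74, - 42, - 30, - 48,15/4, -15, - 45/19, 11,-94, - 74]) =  [ -94,  -  74,  -  55, - 48,-42, - 30, - 15  , - 45/19, 15/4, 11, 74]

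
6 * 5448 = 32688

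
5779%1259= 743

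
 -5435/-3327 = 5435/3327 = 1.63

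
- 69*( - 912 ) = 62928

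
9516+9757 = 19273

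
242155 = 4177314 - 3935159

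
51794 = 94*551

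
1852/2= 926 = 926.00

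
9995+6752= 16747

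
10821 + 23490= 34311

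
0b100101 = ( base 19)1i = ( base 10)37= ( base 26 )1B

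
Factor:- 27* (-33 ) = 3^4*11^1 = 891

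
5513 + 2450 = 7963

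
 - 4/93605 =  - 4/93605= - 0.00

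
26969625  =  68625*393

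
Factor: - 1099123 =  - 43^1*25561^1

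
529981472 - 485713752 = 44267720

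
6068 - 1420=4648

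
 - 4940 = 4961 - 9901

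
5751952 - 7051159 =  - 1299207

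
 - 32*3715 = -118880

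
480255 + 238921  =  719176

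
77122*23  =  1773806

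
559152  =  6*93192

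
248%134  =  114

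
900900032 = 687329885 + 213570147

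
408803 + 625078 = 1033881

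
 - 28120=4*( - 7030)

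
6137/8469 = 6137/8469 = 0.72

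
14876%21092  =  14876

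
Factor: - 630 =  - 2^1 *3^2*5^1 * 7^1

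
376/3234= 188/1617=0.12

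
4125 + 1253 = 5378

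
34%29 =5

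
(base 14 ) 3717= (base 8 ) 22631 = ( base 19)17cb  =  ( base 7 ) 40030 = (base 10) 9625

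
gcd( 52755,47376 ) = 3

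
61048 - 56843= 4205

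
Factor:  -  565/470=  - 2^ ( - 1)* 47^ (-1 ) * 113^1 =- 113/94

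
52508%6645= 5993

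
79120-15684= 63436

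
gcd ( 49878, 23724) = 18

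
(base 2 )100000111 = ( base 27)9k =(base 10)263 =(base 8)407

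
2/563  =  2/563= 0.00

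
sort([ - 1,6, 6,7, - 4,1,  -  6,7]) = [ - 6, - 4,  -  1,1, 6,6,  7, 7]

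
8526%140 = 126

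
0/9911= 0 = 0.00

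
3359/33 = 3359/33 = 101.79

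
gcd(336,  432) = 48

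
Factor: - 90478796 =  - 2^2 * 22619699^1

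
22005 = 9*2445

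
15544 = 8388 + 7156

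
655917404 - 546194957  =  109722447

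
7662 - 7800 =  - 138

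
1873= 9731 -7858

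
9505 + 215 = 9720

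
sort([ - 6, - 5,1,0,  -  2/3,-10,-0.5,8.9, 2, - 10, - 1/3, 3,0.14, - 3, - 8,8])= [-10 ,-10,-8,-6,-5, - 3,-2/3 , - 0.5, - 1/3,0 , 0.14, 1,2,3  ,  8,8.9]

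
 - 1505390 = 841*( - 1790 )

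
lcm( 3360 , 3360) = 3360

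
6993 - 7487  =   - 494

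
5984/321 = 18  +  206/321 = 18.64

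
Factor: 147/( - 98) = -2^ ( - 1 )*3^1 = - 3/2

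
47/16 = 2  +  15/16 = 2.94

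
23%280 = 23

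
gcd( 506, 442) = 2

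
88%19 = 12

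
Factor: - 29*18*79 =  - 41238= - 2^1*3^2 * 29^1 * 79^1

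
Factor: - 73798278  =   - 2^1*3^1 *41^1*299993^1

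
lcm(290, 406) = 2030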